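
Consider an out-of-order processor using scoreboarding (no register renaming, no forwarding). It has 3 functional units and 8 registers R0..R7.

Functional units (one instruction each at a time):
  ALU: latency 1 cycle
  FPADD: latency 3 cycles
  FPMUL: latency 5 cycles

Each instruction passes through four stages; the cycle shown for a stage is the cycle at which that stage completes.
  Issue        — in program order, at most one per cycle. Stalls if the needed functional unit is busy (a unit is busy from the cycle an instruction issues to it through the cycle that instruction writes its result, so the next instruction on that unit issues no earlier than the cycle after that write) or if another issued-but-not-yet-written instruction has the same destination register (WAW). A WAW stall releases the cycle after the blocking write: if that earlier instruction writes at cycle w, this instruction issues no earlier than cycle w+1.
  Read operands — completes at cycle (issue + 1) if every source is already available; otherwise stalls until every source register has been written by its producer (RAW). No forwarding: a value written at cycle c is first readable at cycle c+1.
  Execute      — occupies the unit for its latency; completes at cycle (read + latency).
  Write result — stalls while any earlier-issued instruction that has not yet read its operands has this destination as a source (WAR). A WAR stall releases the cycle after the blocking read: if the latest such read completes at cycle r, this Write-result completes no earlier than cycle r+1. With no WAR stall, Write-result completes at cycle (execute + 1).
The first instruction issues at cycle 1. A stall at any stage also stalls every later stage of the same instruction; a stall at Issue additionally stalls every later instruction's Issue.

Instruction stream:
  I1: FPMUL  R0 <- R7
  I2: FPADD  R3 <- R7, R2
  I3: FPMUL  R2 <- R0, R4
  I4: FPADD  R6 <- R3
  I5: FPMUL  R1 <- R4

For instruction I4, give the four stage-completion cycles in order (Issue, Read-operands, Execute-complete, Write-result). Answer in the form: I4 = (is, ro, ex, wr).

cycle 1: issue I1 (FPMUL)
cycle 2: I1 read-ops; issue I2 (FPADD)
cycle 3: I2 read-ops
cycle 6: I2 finished on FPADD
cycle 7: I1 finished on FPMUL; I2→R3
cycle 8: I1→R0
cycle 9: issue I3 (FPMUL)
cycle 10: I3 read-ops; issue I4 (FPADD)
cycle 11: I4 read-ops
cycle 14: I4 finished on FPADD
cycle 15: I3 finished on FPMUL; I4→R6
cycle 16: I3→R2
cycle 17: issue I5 (FPMUL)
cycle 18: I5 read-ops
cycle 23: I5 finished on FPMUL
cycle 24: I5→R1

I4 = (10, 11, 14, 15)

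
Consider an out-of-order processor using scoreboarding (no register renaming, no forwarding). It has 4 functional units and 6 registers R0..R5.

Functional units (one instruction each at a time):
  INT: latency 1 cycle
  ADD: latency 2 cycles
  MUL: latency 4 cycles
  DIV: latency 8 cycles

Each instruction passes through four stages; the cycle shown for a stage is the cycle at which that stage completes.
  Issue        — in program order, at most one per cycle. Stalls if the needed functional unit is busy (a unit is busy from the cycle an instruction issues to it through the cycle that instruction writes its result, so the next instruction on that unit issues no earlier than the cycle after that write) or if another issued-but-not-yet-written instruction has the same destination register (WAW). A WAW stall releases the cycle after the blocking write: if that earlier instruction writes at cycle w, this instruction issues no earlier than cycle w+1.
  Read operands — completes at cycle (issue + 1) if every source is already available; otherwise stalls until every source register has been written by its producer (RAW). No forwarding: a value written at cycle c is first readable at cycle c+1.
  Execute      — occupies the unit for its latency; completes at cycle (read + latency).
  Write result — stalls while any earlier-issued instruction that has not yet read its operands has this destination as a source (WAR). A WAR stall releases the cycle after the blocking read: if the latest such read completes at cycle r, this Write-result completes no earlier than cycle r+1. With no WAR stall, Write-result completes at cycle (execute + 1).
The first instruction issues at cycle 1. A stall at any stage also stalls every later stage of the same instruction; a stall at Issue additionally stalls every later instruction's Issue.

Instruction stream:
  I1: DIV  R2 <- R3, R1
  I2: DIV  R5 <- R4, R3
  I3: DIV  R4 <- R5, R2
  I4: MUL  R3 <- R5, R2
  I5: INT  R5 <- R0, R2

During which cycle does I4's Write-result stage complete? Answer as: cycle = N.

I1  is:1  ro:2  ex:10  wr:11
I2  is:12  ro:13  ex:21  wr:22  — struct: DIV busy until I1 writes@11
I3  is:23  ro:24  ex:32  wr:33  — struct: DIV busy until I2 writes@22
I4  is:24  ro:25  ex:29  wr:30
I5  is:25  ro:26  ex:27  wr:28

cycle = 30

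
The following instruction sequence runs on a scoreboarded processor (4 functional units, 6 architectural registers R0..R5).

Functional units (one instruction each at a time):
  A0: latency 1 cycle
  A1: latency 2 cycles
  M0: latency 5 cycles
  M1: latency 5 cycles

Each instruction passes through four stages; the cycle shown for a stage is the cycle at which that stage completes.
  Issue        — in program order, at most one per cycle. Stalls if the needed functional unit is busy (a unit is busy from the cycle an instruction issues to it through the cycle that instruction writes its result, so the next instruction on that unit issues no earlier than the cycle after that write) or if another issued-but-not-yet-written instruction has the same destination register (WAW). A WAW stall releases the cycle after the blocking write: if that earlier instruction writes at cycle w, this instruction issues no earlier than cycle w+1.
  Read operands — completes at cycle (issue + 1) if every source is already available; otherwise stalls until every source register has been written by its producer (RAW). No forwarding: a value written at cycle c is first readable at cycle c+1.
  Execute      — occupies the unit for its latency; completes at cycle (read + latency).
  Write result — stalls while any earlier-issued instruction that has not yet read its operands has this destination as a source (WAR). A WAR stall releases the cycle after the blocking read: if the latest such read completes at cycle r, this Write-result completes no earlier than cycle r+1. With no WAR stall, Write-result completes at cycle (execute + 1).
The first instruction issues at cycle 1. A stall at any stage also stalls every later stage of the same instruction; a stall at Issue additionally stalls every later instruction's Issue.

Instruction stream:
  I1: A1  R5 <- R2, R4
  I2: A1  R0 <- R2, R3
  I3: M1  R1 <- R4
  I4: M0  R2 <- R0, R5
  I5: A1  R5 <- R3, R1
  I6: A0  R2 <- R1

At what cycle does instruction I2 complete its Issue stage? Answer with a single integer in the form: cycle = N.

1) issue 1, read 2, done 4, write 5
2) issue 6, read 7, done 9, write 10  <struct: A1 busy until I1 writes@5>
3) issue 7, read 8, done 13, write 14
4) issue 8, read 11, done 16, write 17  <RAW R0: wait I2 write@10>
5) issue 11, read 15, done 17, write 18  <struct: A1 busy until I2 writes@10 / RAW R1: wait I3 write@14>
6) issue 18, read 19, done 20, write 21  <WAW R2: wait I4 write@17>

cycle = 6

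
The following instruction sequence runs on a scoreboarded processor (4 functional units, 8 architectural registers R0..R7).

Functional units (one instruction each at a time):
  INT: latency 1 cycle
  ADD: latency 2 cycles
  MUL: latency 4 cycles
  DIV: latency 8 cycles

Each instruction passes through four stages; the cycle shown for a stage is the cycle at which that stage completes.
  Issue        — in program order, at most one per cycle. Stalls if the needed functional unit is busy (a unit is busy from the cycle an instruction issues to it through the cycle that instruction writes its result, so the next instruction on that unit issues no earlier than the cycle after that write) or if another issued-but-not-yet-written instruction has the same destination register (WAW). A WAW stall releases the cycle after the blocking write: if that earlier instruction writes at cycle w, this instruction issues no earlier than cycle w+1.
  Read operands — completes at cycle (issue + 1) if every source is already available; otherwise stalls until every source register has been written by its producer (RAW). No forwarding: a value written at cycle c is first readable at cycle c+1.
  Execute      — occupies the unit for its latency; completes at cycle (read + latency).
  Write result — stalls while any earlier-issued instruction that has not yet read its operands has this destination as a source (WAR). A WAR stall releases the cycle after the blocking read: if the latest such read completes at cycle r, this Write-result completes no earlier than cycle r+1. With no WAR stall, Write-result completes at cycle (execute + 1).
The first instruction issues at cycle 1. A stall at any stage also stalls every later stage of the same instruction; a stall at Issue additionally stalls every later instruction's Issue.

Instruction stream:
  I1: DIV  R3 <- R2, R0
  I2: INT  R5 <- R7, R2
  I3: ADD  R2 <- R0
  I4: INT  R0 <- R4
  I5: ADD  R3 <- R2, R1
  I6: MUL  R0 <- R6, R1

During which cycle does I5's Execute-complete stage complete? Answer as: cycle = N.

cycle = 15

I1 -> (1, 2, 10, 11)
I2 -> (2, 3, 4, 5)
I3 -> (3, 4, 6, 7)
I4 -> (6, 7, 8, 9)  // struct: INT busy until I2 writes@5
I5 -> (12, 13, 15, 16)  // WAW R3: wait I1 write@11
I6 -> (13, 14, 18, 19)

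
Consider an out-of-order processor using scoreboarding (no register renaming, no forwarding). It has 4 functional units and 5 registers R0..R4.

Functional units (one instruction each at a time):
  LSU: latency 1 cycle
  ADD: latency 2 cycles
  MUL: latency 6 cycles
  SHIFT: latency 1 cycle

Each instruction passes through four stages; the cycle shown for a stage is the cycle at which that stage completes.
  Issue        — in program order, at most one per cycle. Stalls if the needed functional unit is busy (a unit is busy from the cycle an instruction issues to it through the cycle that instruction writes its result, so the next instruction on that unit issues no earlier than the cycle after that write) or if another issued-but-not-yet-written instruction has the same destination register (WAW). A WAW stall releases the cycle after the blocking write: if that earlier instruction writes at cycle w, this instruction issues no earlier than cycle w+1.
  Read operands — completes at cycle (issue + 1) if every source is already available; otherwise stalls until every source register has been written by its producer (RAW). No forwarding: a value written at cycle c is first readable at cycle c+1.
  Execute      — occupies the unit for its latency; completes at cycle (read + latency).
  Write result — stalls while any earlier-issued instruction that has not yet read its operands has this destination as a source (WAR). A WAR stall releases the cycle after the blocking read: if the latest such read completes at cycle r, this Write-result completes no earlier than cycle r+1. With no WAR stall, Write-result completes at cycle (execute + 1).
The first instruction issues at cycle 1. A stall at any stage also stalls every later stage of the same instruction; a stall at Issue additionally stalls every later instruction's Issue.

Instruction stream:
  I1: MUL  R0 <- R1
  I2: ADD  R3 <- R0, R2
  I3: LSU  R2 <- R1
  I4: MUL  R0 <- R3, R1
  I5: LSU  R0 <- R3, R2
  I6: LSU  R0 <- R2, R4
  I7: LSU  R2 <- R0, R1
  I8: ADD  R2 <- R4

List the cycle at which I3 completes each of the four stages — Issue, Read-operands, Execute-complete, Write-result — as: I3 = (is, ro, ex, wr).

I3 = (3, 4, 5, 11)

t=1  issue I1 (MUL)
t=2  I1 read-ops; issue I2 (ADD)
t=3  issue I3 (LSU)
t=4  I3 read-ops
t=5  I3 finished on LSU
t=8  I1 finished on MUL
t=9  I1→R0
t=10  I2 read-ops; issue I4 (MUL)
t=11  I3→R2
t=12  I2 finished on ADD
t=13  I2→R3
t=14  I4 read-ops
t=20  I4 finished on MUL
t=21  I4→R0
t=22  issue I5 (LSU)
t=23  I5 read-ops
t=24  I5 finished on LSU
t=25  I5→R0
t=26  issue I6 (LSU)
t=27  I6 read-ops
t=28  I6 finished on LSU
t=29  I6→R0
t=30  issue I7 (LSU)
t=31  I7 read-ops
t=32  I7 finished on LSU
t=33  I7→R2
t=34  issue I8 (ADD)
t=35  I8 read-ops
t=37  I8 finished on ADD
t=38  I8→R2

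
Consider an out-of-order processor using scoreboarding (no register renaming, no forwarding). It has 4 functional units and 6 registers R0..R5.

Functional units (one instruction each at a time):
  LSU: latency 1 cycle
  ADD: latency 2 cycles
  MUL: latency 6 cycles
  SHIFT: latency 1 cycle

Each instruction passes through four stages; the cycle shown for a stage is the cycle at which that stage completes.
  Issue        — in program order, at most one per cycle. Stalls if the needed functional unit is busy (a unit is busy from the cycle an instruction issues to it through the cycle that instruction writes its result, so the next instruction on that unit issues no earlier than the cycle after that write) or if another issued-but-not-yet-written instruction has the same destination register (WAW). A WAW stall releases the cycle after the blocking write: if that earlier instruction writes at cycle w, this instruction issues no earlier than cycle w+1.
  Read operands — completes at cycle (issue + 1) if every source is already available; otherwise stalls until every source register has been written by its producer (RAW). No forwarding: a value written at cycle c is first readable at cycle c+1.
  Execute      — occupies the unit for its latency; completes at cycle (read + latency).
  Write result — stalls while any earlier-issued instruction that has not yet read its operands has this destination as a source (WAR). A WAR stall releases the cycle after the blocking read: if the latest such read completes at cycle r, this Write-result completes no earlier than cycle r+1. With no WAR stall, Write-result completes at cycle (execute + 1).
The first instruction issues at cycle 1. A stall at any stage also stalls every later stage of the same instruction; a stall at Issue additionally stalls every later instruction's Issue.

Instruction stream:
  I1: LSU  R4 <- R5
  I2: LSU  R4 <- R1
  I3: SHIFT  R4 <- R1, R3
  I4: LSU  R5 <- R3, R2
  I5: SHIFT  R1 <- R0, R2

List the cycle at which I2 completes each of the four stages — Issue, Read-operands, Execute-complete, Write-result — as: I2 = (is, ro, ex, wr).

cycle 1: I1 issues→LSU
cycle 2: I1 reads
cycle 3: I1 exec-done
cycle 4: I1 writes R4
cycle 5: I2 issues→LSU
cycle 6: I2 reads
cycle 7: I2 exec-done
cycle 8: I2 writes R4
cycle 9: I3 issues→SHIFT
cycle 10: I3 reads, I4 issues→LSU
cycle 11: I3 exec-done, I4 reads
cycle 12: I3 writes R4, I4 exec-done
cycle 13: I4 writes R5, I5 issues→SHIFT
cycle 14: I5 reads
cycle 15: I5 exec-done
cycle 16: I5 writes R1

I2 = (5, 6, 7, 8)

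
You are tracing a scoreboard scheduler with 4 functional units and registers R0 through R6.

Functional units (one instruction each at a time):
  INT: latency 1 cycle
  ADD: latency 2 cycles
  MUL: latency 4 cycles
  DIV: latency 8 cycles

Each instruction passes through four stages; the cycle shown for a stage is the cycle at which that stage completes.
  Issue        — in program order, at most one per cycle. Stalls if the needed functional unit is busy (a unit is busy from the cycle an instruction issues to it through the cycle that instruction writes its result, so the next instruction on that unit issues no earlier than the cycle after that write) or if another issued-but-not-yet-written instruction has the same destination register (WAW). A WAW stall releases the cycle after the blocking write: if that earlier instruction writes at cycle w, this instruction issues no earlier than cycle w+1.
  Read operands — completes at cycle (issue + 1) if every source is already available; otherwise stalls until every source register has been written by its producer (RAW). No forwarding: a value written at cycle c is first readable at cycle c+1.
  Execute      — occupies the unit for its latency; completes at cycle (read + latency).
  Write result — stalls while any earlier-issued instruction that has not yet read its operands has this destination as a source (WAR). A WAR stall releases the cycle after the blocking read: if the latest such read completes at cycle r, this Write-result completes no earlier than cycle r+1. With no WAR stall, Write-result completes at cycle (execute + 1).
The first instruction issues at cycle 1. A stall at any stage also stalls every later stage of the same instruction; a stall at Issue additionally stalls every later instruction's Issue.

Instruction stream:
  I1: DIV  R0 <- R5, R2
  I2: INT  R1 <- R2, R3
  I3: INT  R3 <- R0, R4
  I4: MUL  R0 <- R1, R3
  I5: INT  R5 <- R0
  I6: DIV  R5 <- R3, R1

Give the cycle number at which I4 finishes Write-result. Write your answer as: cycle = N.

t=1  I1 issues→DIV
t=2  I1 reads; I2 issues→INT
t=3  I2 reads
t=4  I2 exec-done
t=5  I2 writes R1
t=6  I3 issues→INT
t=10  I1 exec-done
t=11  I1 writes R0
t=12  I3 reads; I4 issues→MUL
t=13  I3 exec-done
t=14  I3 writes R3
t=15  I4 reads; I5 issues→INT
t=19  I4 exec-done
t=20  I4 writes R0
t=21  I5 reads
t=22  I5 exec-done
t=23  I5 writes R5
t=24  I6 issues→DIV
t=25  I6 reads
t=33  I6 exec-done
t=34  I6 writes R5

cycle = 20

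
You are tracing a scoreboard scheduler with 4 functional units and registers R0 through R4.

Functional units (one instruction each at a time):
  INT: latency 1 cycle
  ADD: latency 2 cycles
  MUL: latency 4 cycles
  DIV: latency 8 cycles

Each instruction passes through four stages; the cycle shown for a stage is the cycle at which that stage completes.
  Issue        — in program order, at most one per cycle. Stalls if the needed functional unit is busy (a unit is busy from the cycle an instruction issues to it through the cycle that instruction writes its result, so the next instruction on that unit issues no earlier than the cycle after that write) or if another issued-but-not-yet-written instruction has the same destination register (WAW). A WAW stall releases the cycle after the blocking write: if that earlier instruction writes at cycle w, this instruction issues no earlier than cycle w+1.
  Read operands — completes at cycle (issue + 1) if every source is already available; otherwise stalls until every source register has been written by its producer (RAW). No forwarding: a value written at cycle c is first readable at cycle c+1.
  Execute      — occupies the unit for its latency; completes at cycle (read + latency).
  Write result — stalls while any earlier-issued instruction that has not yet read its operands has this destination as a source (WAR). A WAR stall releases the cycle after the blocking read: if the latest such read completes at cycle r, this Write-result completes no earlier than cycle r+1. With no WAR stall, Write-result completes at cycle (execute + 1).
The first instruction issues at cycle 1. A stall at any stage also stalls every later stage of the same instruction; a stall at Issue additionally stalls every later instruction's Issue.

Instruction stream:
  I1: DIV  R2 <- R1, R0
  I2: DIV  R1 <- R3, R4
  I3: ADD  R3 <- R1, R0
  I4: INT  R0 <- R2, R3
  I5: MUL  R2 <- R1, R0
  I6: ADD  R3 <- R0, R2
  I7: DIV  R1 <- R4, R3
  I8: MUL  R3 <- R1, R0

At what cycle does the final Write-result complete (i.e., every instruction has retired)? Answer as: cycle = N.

I1 -> (1, 2, 10, 11)
I2 -> (12, 13, 21, 22)  // struct: DIV busy until I1 writes@11
I3 -> (13, 23, 25, 26)  // RAW R1: wait I2 write@22
I4 -> (14, 27, 28, 29)  // RAW R3: wait I3 write@26
I5 -> (15, 30, 34, 35)  // RAW R0: wait I4 write@29
I6 -> (27, 36, 38, 39)  // struct: ADD busy until I3 writes@26, RAW R2: wait I5 write@35
I7 -> (28, 40, 48, 49)  // RAW R3: wait I6 write@39
I8 -> (40, 50, 54, 55)  // WAW R3: wait I6 write@39, RAW R1: wait I7 write@49

cycle = 55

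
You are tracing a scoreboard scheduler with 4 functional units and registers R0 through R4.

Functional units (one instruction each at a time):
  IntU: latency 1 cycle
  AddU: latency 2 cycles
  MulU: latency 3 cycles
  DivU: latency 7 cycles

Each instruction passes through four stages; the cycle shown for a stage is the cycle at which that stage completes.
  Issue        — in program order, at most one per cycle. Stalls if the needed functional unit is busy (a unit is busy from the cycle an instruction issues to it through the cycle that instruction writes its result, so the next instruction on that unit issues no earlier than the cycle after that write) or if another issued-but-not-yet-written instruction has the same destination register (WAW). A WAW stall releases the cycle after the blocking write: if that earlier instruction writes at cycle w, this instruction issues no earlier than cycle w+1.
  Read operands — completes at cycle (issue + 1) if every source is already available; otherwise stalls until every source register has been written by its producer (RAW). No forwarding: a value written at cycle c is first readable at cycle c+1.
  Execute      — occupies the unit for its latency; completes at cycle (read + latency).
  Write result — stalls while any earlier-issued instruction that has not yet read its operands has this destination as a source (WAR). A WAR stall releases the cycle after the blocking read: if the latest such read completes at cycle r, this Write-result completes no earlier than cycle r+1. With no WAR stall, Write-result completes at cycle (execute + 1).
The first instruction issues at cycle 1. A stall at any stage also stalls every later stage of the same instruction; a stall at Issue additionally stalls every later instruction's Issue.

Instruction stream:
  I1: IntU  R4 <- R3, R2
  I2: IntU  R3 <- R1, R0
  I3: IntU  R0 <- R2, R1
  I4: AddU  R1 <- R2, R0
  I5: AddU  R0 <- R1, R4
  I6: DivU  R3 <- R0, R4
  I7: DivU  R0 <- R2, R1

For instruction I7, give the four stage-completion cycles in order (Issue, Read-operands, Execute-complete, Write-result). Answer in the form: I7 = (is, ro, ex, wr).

I1  is:1  ro:2  ex:3  wr:4
I2  is:5  ro:6  ex:7  wr:8  — struct: IntU busy until I1 writes@4
I3  is:9  ro:10  ex:11  wr:12  — struct: IntU busy until I2 writes@8
I4  is:10  ro:13  ex:15  wr:16  — RAW R0: wait I3 write@12
I5  is:17  ro:18  ex:20  wr:21  — struct: AddU busy until I4 writes@16
I6  is:18  ro:22  ex:29  wr:30  — RAW R0: wait I5 write@21
I7  is:31  ro:32  ex:39  wr:40  — struct: DivU busy until I6 writes@30

I7 = (31, 32, 39, 40)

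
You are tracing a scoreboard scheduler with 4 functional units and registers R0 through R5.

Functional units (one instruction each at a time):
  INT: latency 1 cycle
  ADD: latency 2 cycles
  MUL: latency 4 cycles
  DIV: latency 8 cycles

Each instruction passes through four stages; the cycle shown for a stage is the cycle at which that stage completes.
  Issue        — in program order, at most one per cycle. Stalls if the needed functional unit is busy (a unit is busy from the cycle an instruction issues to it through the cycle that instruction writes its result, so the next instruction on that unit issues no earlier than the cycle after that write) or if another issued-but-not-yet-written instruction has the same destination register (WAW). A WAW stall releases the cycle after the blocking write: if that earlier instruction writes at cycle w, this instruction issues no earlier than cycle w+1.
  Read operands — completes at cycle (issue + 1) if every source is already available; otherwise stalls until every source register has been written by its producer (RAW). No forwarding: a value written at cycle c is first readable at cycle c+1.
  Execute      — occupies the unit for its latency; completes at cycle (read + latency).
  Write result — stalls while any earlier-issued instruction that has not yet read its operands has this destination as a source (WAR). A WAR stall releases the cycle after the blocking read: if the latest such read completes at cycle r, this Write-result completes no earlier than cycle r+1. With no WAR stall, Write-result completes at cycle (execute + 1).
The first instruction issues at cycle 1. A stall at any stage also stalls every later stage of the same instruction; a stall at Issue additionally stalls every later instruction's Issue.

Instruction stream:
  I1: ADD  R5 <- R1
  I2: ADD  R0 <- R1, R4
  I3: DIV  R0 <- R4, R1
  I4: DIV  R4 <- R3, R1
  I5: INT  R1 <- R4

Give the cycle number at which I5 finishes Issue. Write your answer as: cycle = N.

  I1 | 1 | 2 | 4 | 5
  I2 | 6 | 7 | 9 | 10   struct: ADD busy until I1 writes@5
  I3 | 11 | 12 | 20 | 21   WAW R0: wait I2 write@10
  I4 | 22 | 23 | 31 | 32   struct: DIV busy until I3 writes@21
  I5 | 23 | 33 | 34 | 35   RAW R4: wait I4 write@32

cycle = 23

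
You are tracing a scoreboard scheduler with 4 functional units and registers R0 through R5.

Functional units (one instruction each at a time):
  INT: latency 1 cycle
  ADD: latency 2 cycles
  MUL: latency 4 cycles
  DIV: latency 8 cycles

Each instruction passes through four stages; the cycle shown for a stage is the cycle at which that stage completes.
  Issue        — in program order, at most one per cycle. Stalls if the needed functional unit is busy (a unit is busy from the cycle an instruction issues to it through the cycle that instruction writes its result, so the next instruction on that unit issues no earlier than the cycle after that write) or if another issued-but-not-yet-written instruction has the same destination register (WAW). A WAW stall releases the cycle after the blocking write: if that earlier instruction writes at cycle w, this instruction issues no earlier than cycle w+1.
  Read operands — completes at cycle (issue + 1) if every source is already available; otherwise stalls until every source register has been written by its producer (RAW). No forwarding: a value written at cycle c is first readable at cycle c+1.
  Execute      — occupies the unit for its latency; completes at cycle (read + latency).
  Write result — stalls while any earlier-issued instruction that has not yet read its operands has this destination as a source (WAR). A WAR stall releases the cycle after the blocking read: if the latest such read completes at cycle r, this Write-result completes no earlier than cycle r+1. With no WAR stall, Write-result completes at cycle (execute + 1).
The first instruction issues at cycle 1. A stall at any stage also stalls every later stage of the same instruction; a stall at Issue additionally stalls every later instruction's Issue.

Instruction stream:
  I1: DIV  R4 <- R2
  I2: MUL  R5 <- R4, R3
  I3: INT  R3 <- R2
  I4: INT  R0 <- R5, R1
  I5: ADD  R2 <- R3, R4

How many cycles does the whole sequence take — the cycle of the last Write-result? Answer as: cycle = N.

1) issue 1, read 2, done 10, write 11
2) issue 2, read 12, done 16, write 17  <RAW R4: wait I1 write@11>
3) issue 3, read 4, done 5, write 13  <WAR R3: wait I2 read@12>
4) issue 14, read 18, done 19, write 20  <struct: INT busy until I3 writes@13 / RAW R5: wait I2 write@17>
5) issue 15, read 16, done 18, write 19

cycle = 20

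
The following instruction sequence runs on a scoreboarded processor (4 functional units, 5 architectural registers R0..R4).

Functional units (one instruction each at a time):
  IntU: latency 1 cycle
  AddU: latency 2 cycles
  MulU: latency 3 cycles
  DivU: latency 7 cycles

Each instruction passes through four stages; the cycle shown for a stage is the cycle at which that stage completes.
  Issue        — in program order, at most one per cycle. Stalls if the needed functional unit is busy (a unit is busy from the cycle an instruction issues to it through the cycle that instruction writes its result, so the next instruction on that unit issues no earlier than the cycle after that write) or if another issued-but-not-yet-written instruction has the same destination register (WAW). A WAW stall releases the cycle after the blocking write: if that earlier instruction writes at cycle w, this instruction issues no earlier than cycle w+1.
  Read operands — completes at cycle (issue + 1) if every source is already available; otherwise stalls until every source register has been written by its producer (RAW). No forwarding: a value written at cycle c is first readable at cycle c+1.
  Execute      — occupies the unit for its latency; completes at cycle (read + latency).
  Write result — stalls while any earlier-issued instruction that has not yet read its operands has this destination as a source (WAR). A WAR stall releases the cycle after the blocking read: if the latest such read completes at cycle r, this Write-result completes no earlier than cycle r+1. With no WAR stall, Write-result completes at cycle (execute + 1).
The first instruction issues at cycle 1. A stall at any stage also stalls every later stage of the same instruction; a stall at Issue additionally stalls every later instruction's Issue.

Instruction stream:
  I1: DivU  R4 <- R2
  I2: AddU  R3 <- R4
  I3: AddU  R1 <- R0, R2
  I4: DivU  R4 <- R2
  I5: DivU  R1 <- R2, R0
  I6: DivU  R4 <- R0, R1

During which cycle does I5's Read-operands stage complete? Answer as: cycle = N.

I1: IS=1 RO=2 EX=9 WR=10
I2: IS=2 RO=11 EX=13 WR=14  [RAW R4: wait I1 write@10]
I3: IS=15 RO=16 EX=18 WR=19  [struct: AddU busy until I2 writes@14]
I4: IS=16 RO=17 EX=24 WR=25
I5: IS=26 RO=27 EX=34 WR=35  [struct: DivU busy until I4 writes@25]
I6: IS=36 RO=37 EX=44 WR=45  [struct: DivU busy until I5 writes@35]

cycle = 27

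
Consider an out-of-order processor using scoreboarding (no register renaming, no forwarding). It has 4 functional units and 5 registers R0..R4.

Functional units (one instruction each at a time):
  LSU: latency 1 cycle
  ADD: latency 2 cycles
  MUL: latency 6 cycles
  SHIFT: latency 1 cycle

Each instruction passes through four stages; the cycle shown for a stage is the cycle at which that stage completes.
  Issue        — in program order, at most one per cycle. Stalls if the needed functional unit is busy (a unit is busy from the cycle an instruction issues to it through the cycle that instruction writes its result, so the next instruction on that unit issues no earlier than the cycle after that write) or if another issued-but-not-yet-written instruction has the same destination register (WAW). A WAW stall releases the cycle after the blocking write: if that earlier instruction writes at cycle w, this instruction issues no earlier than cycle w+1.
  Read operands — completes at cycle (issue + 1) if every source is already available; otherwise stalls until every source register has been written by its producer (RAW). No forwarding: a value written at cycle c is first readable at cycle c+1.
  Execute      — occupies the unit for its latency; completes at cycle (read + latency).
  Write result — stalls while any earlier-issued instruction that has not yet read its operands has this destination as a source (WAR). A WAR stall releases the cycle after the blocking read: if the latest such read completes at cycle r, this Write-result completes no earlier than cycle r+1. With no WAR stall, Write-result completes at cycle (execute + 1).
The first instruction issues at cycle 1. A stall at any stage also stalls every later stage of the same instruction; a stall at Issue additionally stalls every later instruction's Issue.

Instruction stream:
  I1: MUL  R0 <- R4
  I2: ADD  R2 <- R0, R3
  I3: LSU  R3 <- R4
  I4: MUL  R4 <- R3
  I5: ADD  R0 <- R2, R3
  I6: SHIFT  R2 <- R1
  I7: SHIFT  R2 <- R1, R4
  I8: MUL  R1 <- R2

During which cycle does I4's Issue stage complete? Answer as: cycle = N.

cycle = 10

[1] issue I1 (MUL)
[2] I1 read-ops | issue I2 (ADD)
[3] issue I3 (LSU)
[4] I3 read-ops
[5] I3 finished on LSU
[8] I1 finished on MUL
[9] I1→R0
[10] I2 read-ops | issue I4 (MUL)
[11] I3→R3
[12] I2 finished on ADD | I4 read-ops
[13] I2→R2
[14] issue I5 (ADD)
[15] I5 read-ops | issue I6 (SHIFT)
[16] I6 read-ops
[17] I5 finished on ADD | I6 finished on SHIFT
[18] I4 finished on MUL | I5→R0 | I6→R2
[19] I4→R4 | issue I7 (SHIFT)
[20] I7 read-ops | issue I8 (MUL)
[21] I7 finished on SHIFT
[22] I7→R2
[23] I8 read-ops
[29] I8 finished on MUL
[30] I8→R1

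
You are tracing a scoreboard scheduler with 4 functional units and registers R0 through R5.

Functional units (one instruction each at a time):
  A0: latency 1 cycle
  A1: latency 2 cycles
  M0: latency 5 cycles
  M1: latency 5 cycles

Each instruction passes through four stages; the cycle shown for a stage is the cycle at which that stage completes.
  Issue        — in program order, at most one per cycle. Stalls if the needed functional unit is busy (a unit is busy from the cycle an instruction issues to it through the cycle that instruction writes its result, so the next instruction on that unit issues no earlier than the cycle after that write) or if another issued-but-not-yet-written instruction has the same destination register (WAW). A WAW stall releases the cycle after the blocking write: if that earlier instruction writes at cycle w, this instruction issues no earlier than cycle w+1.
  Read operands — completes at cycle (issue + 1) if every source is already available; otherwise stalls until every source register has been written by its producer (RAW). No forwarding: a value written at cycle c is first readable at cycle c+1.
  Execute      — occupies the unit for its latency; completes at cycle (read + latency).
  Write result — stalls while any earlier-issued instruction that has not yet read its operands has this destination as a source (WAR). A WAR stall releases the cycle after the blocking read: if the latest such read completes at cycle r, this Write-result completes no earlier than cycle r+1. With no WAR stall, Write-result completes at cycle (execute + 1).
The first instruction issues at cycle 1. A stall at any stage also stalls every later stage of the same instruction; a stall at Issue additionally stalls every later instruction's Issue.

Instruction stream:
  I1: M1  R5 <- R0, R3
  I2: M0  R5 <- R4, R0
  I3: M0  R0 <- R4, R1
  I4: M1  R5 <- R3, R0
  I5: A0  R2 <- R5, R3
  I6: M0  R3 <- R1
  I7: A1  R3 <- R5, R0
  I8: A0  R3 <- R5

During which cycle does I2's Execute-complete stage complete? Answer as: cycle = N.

cycle = 15

c1: I1→M1
c2: I1 RO
c7: I1 EX
c8: I1 WR R5
c9: I2→M0
c10: I2 RO
c15: I2 EX
c16: I2 WR R5
c17: I3→M0
c18: I3 RO · I4→M1
c19: I5→A0
c23: I3 EX
c24: I3 WR R0
c25: I4 RO · I6→M0
c26: I6 RO
c30: I4 EX
c31: I4 WR R5 · I6 EX
c32: I5 RO
c33: I5 EX · I6 WR R3
c34: I5 WR R2 · I7→A1
c35: I7 RO
c37: I7 EX
c38: I7 WR R3
c39: I8→A0
c40: I8 RO
c41: I8 EX
c42: I8 WR R3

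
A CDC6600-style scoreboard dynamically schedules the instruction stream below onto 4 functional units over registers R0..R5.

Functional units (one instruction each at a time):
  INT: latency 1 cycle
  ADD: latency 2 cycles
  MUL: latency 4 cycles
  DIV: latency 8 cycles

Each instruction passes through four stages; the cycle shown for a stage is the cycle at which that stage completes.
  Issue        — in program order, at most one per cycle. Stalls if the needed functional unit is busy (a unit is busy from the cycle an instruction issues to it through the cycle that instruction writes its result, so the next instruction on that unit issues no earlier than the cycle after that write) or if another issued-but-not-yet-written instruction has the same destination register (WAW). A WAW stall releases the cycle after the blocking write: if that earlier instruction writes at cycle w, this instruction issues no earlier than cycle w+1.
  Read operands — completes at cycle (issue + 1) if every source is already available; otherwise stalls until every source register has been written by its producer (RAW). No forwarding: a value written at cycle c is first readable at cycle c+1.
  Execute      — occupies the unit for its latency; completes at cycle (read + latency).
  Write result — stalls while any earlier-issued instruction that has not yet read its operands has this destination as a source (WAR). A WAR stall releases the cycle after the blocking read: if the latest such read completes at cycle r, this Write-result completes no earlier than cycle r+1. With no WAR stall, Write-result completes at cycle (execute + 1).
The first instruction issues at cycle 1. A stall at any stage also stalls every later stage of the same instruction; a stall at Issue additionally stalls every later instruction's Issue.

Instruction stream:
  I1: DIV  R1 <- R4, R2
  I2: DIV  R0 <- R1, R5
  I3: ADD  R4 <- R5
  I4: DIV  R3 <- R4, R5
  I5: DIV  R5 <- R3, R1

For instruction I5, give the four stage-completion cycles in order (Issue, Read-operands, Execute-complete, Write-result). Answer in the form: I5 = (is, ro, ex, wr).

[I1] 1/2/10/11
[I2] 12/13/21/22  (struct: DIV busy until I1 writes@11)
[I3] 13/14/16/17
[I4] 23/24/32/33  (struct: DIV busy until I2 writes@22)
[I5] 34/35/43/44  (struct: DIV busy until I4 writes@33)

I5 = (34, 35, 43, 44)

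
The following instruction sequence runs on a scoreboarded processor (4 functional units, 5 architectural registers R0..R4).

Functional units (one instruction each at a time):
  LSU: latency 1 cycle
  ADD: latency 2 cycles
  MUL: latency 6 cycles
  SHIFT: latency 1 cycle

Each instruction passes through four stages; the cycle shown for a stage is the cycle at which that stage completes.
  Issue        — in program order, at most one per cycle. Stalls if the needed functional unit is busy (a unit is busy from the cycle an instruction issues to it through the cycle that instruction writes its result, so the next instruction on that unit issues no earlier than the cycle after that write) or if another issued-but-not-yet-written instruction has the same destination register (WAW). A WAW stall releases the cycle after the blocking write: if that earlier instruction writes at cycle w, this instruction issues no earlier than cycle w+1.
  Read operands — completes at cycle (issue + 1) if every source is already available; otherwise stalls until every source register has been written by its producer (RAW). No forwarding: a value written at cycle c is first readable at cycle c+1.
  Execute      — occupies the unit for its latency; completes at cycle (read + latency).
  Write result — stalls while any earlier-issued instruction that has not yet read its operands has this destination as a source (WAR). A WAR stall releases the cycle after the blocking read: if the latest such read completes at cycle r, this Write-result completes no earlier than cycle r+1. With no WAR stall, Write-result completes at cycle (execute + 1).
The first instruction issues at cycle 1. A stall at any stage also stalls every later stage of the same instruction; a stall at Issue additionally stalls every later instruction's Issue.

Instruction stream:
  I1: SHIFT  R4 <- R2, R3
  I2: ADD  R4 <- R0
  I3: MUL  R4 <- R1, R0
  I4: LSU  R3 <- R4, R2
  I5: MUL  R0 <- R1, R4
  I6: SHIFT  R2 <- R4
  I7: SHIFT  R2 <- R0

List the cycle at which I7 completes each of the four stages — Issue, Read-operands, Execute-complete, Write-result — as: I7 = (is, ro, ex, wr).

I7 = (24, 28, 29, 30)

  I1 | 1 | 2 | 3 | 4
  I2 | 5 | 6 | 8 | 9   WAW R4: wait I1 write@4
  I3 | 10 | 11 | 17 | 18   WAW R4: wait I2 write@9
  I4 | 11 | 19 | 20 | 21   RAW R4: wait I3 write@18
  I5 | 19 | 20 | 26 | 27   struct: MUL busy until I3 writes@18
  I6 | 20 | 21 | 22 | 23
  I7 | 24 | 28 | 29 | 30   struct: SHIFT busy until I6 writes@23 · RAW R0: wait I5 write@27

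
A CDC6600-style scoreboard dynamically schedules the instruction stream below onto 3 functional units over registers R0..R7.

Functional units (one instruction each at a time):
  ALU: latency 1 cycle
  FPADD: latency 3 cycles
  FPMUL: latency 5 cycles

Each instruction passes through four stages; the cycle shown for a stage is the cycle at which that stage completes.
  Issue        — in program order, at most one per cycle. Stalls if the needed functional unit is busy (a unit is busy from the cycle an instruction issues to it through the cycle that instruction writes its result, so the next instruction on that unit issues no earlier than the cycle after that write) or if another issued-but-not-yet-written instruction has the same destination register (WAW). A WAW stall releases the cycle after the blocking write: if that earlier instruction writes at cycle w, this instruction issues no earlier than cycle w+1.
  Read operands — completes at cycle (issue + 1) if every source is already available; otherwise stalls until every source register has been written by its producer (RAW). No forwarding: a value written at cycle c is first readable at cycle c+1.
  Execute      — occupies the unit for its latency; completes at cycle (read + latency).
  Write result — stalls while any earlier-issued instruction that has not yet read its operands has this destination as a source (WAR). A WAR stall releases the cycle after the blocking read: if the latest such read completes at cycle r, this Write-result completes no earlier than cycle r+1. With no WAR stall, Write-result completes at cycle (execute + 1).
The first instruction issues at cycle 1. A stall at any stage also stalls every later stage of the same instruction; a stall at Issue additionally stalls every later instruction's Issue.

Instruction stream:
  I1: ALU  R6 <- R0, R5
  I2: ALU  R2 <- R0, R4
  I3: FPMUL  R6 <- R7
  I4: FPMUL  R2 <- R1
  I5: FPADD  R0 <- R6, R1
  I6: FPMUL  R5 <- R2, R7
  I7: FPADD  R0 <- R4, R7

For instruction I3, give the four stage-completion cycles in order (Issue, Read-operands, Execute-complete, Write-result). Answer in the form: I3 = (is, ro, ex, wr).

c1: issue I1 (ALU)
c2: I1 read-ops
c3: I1 finished on ALU
c4: I1→R6
c5: issue I2 (ALU)
c6: I2 read-ops, issue I3 (FPMUL)
c7: I2 finished on ALU, I3 read-ops
c8: I2→R2
c12: I3 finished on FPMUL
c13: I3→R6
c14: issue I4 (FPMUL)
c15: I4 read-ops, issue I5 (FPADD)
c16: I5 read-ops
c19: I5 finished on FPADD
c20: I4 finished on FPMUL, I5→R0
c21: I4→R2
c22: issue I6 (FPMUL)
c23: I6 read-ops, issue I7 (FPADD)
c24: I7 read-ops
c27: I7 finished on FPADD
c28: I6 finished on FPMUL, I7→R0
c29: I6→R5

I3 = (6, 7, 12, 13)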